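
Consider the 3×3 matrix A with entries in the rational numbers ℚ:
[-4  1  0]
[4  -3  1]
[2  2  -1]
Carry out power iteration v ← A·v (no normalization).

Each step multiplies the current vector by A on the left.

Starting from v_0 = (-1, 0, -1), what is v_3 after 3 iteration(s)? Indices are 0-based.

v_3 = (114, -175, 19)

v_0 = (-1, 0, -1).
v_1 = A·v_0 = (4, -5, -1).
v_2 = A·v_1 = (-21, 30, -1).
v_3 = A·v_2 = (114, -175, 19).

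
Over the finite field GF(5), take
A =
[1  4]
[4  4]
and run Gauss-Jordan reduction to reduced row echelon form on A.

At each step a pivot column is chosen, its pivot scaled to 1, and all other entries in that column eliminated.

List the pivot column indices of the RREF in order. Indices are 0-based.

pivot columns: 0, 1

pivot(0,0)=1: scale R0 → (1, 4)
  clear (1,0): R1 −= (4)R0 → (0, 3)
pivot(1,1)=3: scale R1 → (0, 1)
  clear (0,1): R0 −= (4)R1 → (1, 0)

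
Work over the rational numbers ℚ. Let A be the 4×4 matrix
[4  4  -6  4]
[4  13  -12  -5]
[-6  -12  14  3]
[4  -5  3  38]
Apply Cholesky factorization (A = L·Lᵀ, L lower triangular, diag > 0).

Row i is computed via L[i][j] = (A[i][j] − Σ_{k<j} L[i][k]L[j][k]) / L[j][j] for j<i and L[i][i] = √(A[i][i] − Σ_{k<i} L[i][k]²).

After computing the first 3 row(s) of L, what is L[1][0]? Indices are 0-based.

L[1][0] = 2

Step 1: L[0][0] = √(4) = 2.
  L[1][0] = (4) / L[0][0] = 2.
Step 2: L[1][1] = √(9) = 3.
  L[2][0] = (-6) / L[0][0] = -3.
  L[2][1] = (-6) / L[1][1] = -2.
Step 3: L[2][2] = √(1) = 1.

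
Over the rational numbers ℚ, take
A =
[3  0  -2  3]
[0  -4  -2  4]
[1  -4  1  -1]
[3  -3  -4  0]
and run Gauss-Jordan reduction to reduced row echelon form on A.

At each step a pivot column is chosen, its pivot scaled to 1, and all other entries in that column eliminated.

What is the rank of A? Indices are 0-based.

rank = 4

[1] R0 /= 3  ⇒  (1, 0, -2/3, 1)
     R2 -= 1·R0  ⇒  (0, -4, 5/3, -2)
     R3 -= 3·R0  ⇒  (0, -3, -2, -3)
[2] R1 /= -4  ⇒  (0, 1, 1/2, -1)
     R2 -= -4·R1  ⇒  (0, 0, 11/3, -6)
     R3 -= -3·R1  ⇒  (0, 0, -1/2, -6)
[3] R2 /= 11/3  ⇒  (0, 0, 1, -18/11)
     R0 -= -2/3·R2  ⇒  (1, 0, 0, -1/11)
     R1 -= 1/2·R2  ⇒  (0, 1, 0, -2/11)
     R3 -= -1/2·R2  ⇒  (0, 0, 0, -75/11)
[4] R3 /= -75/11  ⇒  (0, 0, 0, 1)
     R0 -= -1/11·R3  ⇒  (1, 0, 0, 0)
     R1 -= -2/11·R3  ⇒  (0, 1, 0, 0)
     R2 -= -18/11·R3  ⇒  (0, 0, 1, 0)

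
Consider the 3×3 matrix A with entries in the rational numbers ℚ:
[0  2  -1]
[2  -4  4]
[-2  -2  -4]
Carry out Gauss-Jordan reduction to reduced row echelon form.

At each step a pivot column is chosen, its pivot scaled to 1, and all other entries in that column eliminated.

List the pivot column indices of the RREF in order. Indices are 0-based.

pivot columns: 0, 1, 2

pivot(0,0): swap R0↔R1
pivot(0,0)=2: scale R0 → (1, -2, 2)
  clear (2,0): R2 −= (-2)R0 → (0, -6, 0)
pivot(1,1)=2: scale R1 → (0, 1, -1/2)
  clear (0,1): R0 −= (-2)R1 → (1, 0, 1)
  clear (2,1): R2 −= (-6)R1 → (0, 0, -3)
pivot(2,2)=-3: scale R2 → (0, 0, 1)
  clear (0,2): R0 −= (1)R2 → (1, 0, 0)
  clear (1,2): R1 −= (-1/2)R2 → (0, 1, 0)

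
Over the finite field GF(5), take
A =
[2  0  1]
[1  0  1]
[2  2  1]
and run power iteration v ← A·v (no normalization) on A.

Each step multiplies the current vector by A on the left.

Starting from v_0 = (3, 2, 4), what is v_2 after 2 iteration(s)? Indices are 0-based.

v_0 = (3, 2, 4).
v_1 = A·v_0 = (0, 2, 4).
v_2 = A·v_1 = (4, 4, 3).

v_2 = (4, 4, 3)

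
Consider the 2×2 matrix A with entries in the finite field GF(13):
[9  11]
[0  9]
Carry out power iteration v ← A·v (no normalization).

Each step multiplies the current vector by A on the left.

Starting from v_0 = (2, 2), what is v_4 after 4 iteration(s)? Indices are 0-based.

v_0 = (2, 2).
v_1 = A·v_0 = (1, 5).
v_2 = A·v_1 = (12, 6).
v_3 = A·v_2 = (5, 2).
v_4 = A·v_3 = (2, 5).

v_4 = (2, 5)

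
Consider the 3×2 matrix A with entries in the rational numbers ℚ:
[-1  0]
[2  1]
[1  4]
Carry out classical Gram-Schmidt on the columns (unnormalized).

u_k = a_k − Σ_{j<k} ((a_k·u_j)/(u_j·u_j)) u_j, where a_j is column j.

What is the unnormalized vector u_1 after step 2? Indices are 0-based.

Step 1: u_0 = a_0 = (-1, 2, 1).
Step 2: u_1 = a_1 − (1)·u_0 = (1, -1, 3).

u_1 = (1, -1, 3)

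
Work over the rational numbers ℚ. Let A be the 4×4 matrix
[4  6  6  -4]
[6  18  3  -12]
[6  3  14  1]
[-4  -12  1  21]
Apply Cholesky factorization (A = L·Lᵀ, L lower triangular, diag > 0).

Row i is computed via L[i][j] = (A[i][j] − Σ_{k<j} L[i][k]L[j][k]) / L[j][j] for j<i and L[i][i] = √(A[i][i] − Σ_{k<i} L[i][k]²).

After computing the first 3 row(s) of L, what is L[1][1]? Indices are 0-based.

Step 1: L[0][0] = √(4) = 2.
  L[1][0] = (6) / L[0][0] = 3.
Step 2: L[1][1] = √(9) = 3.
  L[2][0] = (6) / L[0][0] = 3.
  L[2][1] = (-6) / L[1][1] = -2.
Step 3: L[2][2] = √(1) = 1.

L[1][1] = 3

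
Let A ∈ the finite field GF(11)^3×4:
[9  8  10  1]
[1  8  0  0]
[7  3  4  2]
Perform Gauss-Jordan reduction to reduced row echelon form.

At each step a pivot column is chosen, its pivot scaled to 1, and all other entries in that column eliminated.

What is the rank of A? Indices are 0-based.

step 1: normalize row 0 (÷9) = (1, 7, 6, 5)
  row 1: subtract 1×row0 = (0, 1, 5, 6)
  row 2: subtract 7×row0 = (0, 9, 6, 0)
step 2: normalize row 1 (÷1) = (0, 1, 5, 6)
  row 0: subtract 7×row1 = (1, 0, 4, 7)
  row 2: subtract 9×row1 = (0, 0, 5, 1)
step 3: normalize row 2 (÷5) = (0, 0, 1, 9)
  row 0: subtract 4×row2 = (1, 0, 0, 4)
  row 1: subtract 5×row2 = (0, 1, 0, 5)

rank = 3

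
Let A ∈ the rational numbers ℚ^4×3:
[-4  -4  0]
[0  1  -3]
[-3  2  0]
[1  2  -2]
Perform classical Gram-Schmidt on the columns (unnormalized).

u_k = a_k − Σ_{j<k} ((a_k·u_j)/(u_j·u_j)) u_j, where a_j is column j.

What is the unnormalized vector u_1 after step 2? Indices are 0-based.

Step 1: u_0 = a_0 = (-4, 0, -3, 1).
Step 2: u_1 = a_1 − (6/13)·u_0 = (-28/13, 1, 44/13, 20/13).

u_1 = (-28/13, 1, 44/13, 20/13)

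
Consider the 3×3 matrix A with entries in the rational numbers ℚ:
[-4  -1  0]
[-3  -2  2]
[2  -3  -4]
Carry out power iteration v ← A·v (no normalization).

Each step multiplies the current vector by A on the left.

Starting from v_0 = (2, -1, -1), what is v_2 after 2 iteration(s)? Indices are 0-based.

v_0 = (2, -1, -1).
v_1 = A·v_0 = (-7, -6, 11).
v_2 = A·v_1 = (34, 55, -40).

v_2 = (34, 55, -40)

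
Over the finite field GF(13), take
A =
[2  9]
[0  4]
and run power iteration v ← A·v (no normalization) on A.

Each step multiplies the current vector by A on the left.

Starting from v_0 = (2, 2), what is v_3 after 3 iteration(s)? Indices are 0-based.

v_3 = (0, 11)

v_0 = (2, 2).
v_1 = A·v_0 = (9, 8).
v_2 = A·v_1 = (12, 6).
v_3 = A·v_2 = (0, 11).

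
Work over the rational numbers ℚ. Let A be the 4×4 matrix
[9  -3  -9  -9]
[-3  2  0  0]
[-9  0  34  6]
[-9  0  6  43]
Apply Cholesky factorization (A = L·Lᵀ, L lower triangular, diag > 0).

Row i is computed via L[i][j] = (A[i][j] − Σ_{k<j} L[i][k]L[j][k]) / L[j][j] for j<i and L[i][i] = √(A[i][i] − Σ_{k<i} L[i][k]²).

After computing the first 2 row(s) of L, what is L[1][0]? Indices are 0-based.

L[1][0] = -1

Step 1: L[0][0] = √(9) = 3.
  L[1][0] = (-3) / L[0][0] = -1.
Step 2: L[1][1] = √(1) = 1.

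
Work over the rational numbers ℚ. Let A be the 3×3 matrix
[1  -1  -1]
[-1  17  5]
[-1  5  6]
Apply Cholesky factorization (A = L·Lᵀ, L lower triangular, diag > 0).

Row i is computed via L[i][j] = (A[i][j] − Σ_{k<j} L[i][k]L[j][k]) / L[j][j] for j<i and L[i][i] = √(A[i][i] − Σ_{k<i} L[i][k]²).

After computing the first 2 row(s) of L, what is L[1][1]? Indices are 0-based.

Step 1: L[0][0] = √(1) = 1.
  L[1][0] = (-1) / L[0][0] = -1.
Step 2: L[1][1] = √(16) = 4.

L[1][1] = 4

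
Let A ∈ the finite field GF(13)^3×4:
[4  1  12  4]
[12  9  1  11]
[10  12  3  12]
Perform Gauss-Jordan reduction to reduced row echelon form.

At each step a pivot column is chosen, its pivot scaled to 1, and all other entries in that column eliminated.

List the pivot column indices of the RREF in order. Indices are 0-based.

pivot(0,0)=4: scale R0 → (1, 10, 3, 1)
  clear (1,0): R1 −= (12)R0 → (0, 6, 4, 12)
  clear (2,0): R2 −= (10)R0 → (0, 3, 12, 2)
pivot(1,1)=6: scale R1 → (0, 1, 5, 2)
  clear (0,1): R0 −= (10)R1 → (1, 0, 5, 7)
  clear (2,1): R2 −= (3)R1 → (0, 0, 10, 9)
pivot(2,2)=10: scale R2 → (0, 0, 1, 10)
  clear (0,2): R0 −= (5)R2 → (1, 0, 0, 9)
  clear (1,2): R1 −= (5)R2 → (0, 1, 0, 4)

pivot columns: 0, 1, 2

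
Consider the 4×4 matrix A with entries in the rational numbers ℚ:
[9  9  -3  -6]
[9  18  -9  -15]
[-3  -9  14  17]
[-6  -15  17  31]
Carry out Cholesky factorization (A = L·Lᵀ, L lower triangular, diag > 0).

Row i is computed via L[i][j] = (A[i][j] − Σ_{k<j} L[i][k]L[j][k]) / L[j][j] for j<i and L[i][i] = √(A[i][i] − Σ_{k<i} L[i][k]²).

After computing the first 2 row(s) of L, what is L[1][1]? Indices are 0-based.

Step 1: L[0][0] = √(9) = 3.
  L[1][0] = (9) / L[0][0] = 3.
Step 2: L[1][1] = √(9) = 3.

L[1][1] = 3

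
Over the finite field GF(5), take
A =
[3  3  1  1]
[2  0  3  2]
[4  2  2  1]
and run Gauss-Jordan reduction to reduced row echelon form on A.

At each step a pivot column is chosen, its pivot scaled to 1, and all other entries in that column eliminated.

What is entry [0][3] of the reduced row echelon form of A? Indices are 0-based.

pivot(0,0)=3: scale R0 → (1, 1, 2, 2)
  clear (1,0): R1 −= (2)R0 → (0, 3, 4, 3)
  clear (2,0): R2 −= (4)R0 → (0, 3, 4, 3)
pivot(1,1)=3: scale R1 → (0, 1, 3, 1)
  clear (0,1): R0 −= (1)R1 → (1, 0, 4, 1)
  clear (2,1): R2 −= (3)R1 → (0, 0, 0, 0)
col 2: no nonzero at/below row 2; advance.
col 3: no nonzero at/below row 2; advance.

M[0][3] = 1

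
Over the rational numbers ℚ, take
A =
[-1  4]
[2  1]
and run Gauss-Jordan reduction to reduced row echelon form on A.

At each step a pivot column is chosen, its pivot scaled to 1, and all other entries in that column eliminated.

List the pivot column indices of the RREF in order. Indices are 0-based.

pivot(0,0)=-1: scale R0 → (1, -4)
  clear (1,0): R1 −= (2)R0 → (0, 9)
pivot(1,1)=9: scale R1 → (0, 1)
  clear (0,1): R0 −= (-4)R1 → (1, 0)

pivot columns: 0, 1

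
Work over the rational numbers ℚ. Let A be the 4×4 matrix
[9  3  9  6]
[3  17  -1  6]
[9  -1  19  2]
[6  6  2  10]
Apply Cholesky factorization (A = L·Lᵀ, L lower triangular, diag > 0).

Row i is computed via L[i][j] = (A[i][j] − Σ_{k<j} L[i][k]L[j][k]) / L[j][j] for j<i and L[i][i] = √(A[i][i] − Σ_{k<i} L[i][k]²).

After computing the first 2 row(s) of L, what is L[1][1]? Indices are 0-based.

Step 1: L[0][0] = √(9) = 3.
  L[1][0] = (3) / L[0][0] = 1.
Step 2: L[1][1] = √(16) = 4.

L[1][1] = 4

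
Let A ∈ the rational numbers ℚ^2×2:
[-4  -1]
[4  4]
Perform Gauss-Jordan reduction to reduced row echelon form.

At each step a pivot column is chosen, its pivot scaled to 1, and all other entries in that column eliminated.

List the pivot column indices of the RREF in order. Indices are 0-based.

pivot columns: 0, 1

[1] R0 /= -4  ⇒  (1, 1/4)
     R1 -= 4·R0  ⇒  (0, 3)
[2] R1 /= 3  ⇒  (0, 1)
     R0 -= 1/4·R1  ⇒  (1, 0)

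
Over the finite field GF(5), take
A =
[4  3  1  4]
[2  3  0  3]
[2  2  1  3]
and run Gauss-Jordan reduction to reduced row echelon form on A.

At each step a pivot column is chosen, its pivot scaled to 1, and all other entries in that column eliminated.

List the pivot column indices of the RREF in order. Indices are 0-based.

pivot columns: 0, 1, 2

pivot(0,0)=4: scale R0 → (1, 2, 4, 1)
  clear (1,0): R1 −= (2)R0 → (0, 4, 2, 1)
  clear (2,0): R2 −= (2)R0 → (0, 3, 3, 1)
pivot(1,1)=4: scale R1 → (0, 1, 3, 4)
  clear (0,1): R0 −= (2)R1 → (1, 0, 3, 3)
  clear (2,1): R2 −= (3)R1 → (0, 0, 4, 4)
pivot(2,2)=4: scale R2 → (0, 0, 1, 1)
  clear (0,2): R0 −= (3)R2 → (1, 0, 0, 0)
  clear (1,2): R1 −= (3)R2 → (0, 1, 0, 1)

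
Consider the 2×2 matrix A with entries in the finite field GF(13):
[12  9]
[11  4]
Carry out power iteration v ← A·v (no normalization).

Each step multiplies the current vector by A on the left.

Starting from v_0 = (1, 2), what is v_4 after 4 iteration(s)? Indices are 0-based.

v_0 = (1, 2).
v_1 = A·v_0 = (4, 6).
v_2 = A·v_1 = (11, 3).
v_3 = A·v_2 = (3, 3).
v_4 = A·v_3 = (11, 6).

v_4 = (11, 6)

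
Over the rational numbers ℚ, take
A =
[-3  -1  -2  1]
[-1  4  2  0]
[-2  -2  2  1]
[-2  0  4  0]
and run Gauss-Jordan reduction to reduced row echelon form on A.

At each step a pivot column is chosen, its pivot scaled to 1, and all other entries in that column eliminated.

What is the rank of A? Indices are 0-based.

rank = 4

step 1: normalize row 0 (÷-3) = (1, 1/3, 2/3, -1/3)
  row 1: subtract -1×row0 = (0, 13/3, 8/3, -1/3)
  row 2: subtract -2×row0 = (0, -4/3, 10/3, 1/3)
  row 3: subtract -2×row0 = (0, 2/3, 16/3, -2/3)
step 2: normalize row 1 (÷13/3) = (0, 1, 8/13, -1/13)
  row 0: subtract 1/3×row1 = (1, 0, 6/13, -4/13)
  row 2: subtract -4/3×row1 = (0, 0, 54/13, 3/13)
  row 3: subtract 2/3×row1 = (0, 0, 64/13, -8/13)
step 3: normalize row 2 (÷54/13) = (0, 0, 1, 1/18)
  row 0: subtract 6/13×row2 = (1, 0, 0, -1/3)
  row 1: subtract 8/13×row2 = (0, 1, 0, -1/9)
  row 3: subtract 64/13×row2 = (0, 0, 0, -8/9)
step 4: normalize row 3 (÷-8/9) = (0, 0, 0, 1)
  row 0: subtract -1/3×row3 = (1, 0, 0, 0)
  row 1: subtract -1/9×row3 = (0, 1, 0, 0)
  row 2: subtract 1/18×row3 = (0, 0, 1, 0)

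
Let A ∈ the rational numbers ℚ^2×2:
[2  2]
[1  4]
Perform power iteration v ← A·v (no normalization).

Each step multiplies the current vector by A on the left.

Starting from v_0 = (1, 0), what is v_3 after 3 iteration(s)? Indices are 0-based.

v_0 = (1, 0).
v_1 = A·v_0 = (2, 1).
v_2 = A·v_1 = (6, 6).
v_3 = A·v_2 = (24, 30).

v_3 = (24, 30)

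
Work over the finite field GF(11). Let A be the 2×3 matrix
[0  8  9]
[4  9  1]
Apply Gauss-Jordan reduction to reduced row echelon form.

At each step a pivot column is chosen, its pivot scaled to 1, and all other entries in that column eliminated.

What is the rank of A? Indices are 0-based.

pivot(0,0): swap R0↔R1
pivot(0,0)=4: scale R0 → (1, 5, 3)
pivot(1,1)=8: scale R1 → (0, 1, 8)
  clear (0,1): R0 −= (5)R1 → (1, 0, 7)

rank = 2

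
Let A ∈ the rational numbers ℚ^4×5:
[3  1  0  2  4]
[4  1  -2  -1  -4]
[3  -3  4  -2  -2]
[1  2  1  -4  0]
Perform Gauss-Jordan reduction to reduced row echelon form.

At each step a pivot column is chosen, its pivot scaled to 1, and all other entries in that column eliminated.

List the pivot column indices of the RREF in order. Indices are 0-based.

pivot(0,0)=3: scale R0 → (1, 1/3, 0, 2/3, 4/3)
  clear (1,0): R1 −= (4)R0 → (0, -1/3, -2, -11/3, -28/3)
  clear (2,0): R2 −= (3)R0 → (0, -4, 4, -4, -6)
  clear (3,0): R3 −= (1)R0 → (0, 5/3, 1, -14/3, -4/3)
pivot(1,1)=-1/3: scale R1 → (0, 1, 6, 11, 28)
  clear (0,1): R0 −= (1/3)R1 → (1, 0, -2, -3, -8)
  clear (2,1): R2 −= (-4)R1 → (0, 0, 28, 40, 106)
  clear (3,1): R3 −= (5/3)R1 → (0, 0, -9, -23, -48)
pivot(2,2)=28: scale R2 → (0, 0, 1, 10/7, 53/14)
  clear (0,2): R0 −= (-2)R2 → (1, 0, 0, -1/7, -3/7)
  clear (1,2): R1 −= (6)R2 → (0, 1, 0, 17/7, 37/7)
  clear (3,2): R3 −= (-9)R2 → (0, 0, 0, -71/7, -195/14)
pivot(3,3)=-71/7: scale R3 → (0, 0, 0, 1, 195/142)
  clear (0,3): R0 −= (-1/7)R3 → (1, 0, 0, 0, -33/142)
  clear (1,3): R1 −= (17/7)R3 → (0, 1, 0, 0, 277/142)
  clear (2,3): R2 −= (10/7)R3 → (0, 0, 1, 0, 259/142)

pivot columns: 0, 1, 2, 3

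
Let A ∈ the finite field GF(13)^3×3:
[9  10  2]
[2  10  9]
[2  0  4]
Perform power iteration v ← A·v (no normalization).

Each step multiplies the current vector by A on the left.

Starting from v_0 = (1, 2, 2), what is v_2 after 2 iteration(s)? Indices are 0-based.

v_0 = (1, 2, 2).
v_1 = A·v_0 = (7, 1, 10).
v_2 = A·v_1 = (2, 10, 2).

v_2 = (2, 10, 2)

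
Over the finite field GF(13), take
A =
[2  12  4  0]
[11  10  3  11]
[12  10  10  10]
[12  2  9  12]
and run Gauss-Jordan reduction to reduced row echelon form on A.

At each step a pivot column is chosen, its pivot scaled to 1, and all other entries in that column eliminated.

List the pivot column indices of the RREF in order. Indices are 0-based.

[1] R0 /= 2  ⇒  (1, 6, 2, 0)
     R1 -= 11·R0  ⇒  (0, 9, 7, 11)
     R2 -= 12·R0  ⇒  (0, 3, 12, 10)
     R3 -= 12·R0  ⇒  (0, 8, 11, 12)
[2] R1 /= 9  ⇒  (0, 1, 8, 7)
     R0 -= 6·R1  ⇒  (1, 0, 6, 10)
     R2 -= 3·R1  ⇒  (0, 0, 1, 2)
     R3 -= 8·R1  ⇒  (0, 0, 12, 8)
[3] R2 /= 1  ⇒  (0, 0, 1, 2)
     R0 -= 6·R2  ⇒  (1, 0, 0, 11)
     R1 -= 8·R2  ⇒  (0, 1, 0, 4)
     R3 -= 12·R2  ⇒  (0, 0, 0, 10)
[4] R3 /= 10  ⇒  (0, 0, 0, 1)
     R0 -= 11·R3  ⇒  (1, 0, 0, 0)
     R1 -= 4·R3  ⇒  (0, 1, 0, 0)
     R2 -= 2·R3  ⇒  (0, 0, 1, 0)

pivot columns: 0, 1, 2, 3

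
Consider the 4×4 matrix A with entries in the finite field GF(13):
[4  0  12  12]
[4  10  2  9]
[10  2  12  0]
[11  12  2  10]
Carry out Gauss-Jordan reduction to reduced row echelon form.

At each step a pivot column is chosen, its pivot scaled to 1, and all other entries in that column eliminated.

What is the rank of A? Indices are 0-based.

pivot(0,0)=4: scale R0 → (1, 0, 3, 3)
  clear (1,0): R1 −= (4)R0 → (0, 10, 3, 10)
  clear (2,0): R2 −= (10)R0 → (0, 2, 8, 9)
  clear (3,0): R3 −= (11)R0 → (0, 12, 8, 3)
pivot(1,1)=10: scale R1 → (0, 1, 12, 1)
  clear (2,1): R2 −= (2)R1 → (0, 0, 10, 7)
  clear (3,1): R3 −= (12)R1 → (0, 0, 7, 4)
pivot(2,2)=10: scale R2 → (0, 0, 1, 2)
  clear (0,2): R0 −= (3)R2 → (1, 0, 0, 10)
  clear (1,2): R1 −= (12)R2 → (0, 1, 0, 3)
  clear (3,2): R3 −= (7)R2 → (0, 0, 0, 3)
pivot(3,3)=3: scale R3 → (0, 0, 0, 1)
  clear (0,3): R0 −= (10)R3 → (1, 0, 0, 0)
  clear (1,3): R1 −= (3)R3 → (0, 1, 0, 0)
  clear (2,3): R2 −= (2)R3 → (0, 0, 1, 0)

rank = 4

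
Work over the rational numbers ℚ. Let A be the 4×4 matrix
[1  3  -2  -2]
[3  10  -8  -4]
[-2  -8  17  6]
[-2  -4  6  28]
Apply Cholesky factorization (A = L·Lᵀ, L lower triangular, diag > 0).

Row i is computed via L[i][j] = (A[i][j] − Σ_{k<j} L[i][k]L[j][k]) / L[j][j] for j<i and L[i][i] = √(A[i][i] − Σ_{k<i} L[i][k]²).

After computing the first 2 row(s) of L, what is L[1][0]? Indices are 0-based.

Step 1: L[0][0] = √(1) = 1.
  L[1][0] = (3) / L[0][0] = 3.
Step 2: L[1][1] = √(1) = 1.

L[1][0] = 3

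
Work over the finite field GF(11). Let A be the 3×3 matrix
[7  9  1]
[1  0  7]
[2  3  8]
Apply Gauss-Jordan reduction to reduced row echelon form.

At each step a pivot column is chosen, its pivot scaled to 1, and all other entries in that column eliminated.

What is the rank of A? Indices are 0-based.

rank = 3

[1] R0 /= 7  ⇒  (1, 6, 8)
     R1 -= 1·R0  ⇒  (0, 5, 10)
     R2 -= 2·R0  ⇒  (0, 2, 3)
[2] R1 /= 5  ⇒  (0, 1, 2)
     R0 -= 6·R1  ⇒  (1, 0, 7)
     R2 -= 2·R1  ⇒  (0, 0, 10)
[3] R2 /= 10  ⇒  (0, 0, 1)
     R0 -= 7·R2  ⇒  (1, 0, 0)
     R1 -= 2·R2  ⇒  (0, 1, 0)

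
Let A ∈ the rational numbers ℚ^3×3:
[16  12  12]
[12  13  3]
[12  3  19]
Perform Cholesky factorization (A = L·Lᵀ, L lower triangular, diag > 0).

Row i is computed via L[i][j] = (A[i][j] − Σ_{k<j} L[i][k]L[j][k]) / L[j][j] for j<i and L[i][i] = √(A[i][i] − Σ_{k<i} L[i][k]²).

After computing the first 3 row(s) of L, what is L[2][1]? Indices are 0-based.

L[2][1] = -3

Step 1: L[0][0] = √(16) = 4.
  L[1][0] = (12) / L[0][0] = 3.
Step 2: L[1][1] = √(4) = 2.
  L[2][0] = (12) / L[0][0] = 3.
  L[2][1] = (-6) / L[1][1] = -3.
Step 3: L[2][2] = √(1) = 1.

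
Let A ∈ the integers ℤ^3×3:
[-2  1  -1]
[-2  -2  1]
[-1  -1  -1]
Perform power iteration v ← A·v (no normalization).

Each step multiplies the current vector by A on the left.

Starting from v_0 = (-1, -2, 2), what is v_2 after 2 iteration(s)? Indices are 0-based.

v_2 = (11, -11, -7)

v_0 = (-1, -2, 2).
v_1 = A·v_0 = (-2, 8, 1).
v_2 = A·v_1 = (11, -11, -7).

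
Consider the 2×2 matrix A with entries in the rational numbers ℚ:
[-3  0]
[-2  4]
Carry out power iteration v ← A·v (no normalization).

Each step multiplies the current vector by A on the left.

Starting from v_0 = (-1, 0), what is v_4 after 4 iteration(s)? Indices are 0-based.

v_0 = (-1, 0).
v_1 = A·v_0 = (3, 2).
v_2 = A·v_1 = (-9, 2).
v_3 = A·v_2 = (27, 26).
v_4 = A·v_3 = (-81, 50).

v_4 = (-81, 50)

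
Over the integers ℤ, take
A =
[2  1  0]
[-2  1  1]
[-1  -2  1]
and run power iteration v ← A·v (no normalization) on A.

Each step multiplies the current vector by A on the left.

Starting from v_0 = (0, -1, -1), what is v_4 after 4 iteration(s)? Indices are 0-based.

v_4 = (1, 37, -15)

v_0 = (0, -1, -1).
v_1 = A·v_0 = (-1, -2, 1).
v_2 = A·v_1 = (-4, 1, 6).
v_3 = A·v_2 = (-7, 15, 8).
v_4 = A·v_3 = (1, 37, -15).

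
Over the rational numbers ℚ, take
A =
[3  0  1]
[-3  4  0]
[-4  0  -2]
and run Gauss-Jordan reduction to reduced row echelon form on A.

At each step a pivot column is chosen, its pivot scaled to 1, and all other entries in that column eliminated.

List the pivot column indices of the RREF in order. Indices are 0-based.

pivot columns: 0, 1, 2

pivot(0,0)=3: scale R0 → (1, 0, 1/3)
  clear (1,0): R1 −= (-3)R0 → (0, 4, 1)
  clear (2,0): R2 −= (-4)R0 → (0, 0, -2/3)
pivot(1,1)=4: scale R1 → (0, 1, 1/4)
pivot(2,2)=-2/3: scale R2 → (0, 0, 1)
  clear (0,2): R0 −= (1/3)R2 → (1, 0, 0)
  clear (1,2): R1 −= (1/4)R2 → (0, 1, 0)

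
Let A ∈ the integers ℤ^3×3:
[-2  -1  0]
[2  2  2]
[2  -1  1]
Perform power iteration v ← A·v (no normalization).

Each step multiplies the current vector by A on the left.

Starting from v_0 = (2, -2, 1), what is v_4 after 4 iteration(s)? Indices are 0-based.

v_4 = (2, 14, -79)

v_0 = (2, -2, 1).
v_1 = A·v_0 = (-2, 2, 7).
v_2 = A·v_1 = (2, 14, 1).
v_3 = A·v_2 = (-18, 34, -9).
v_4 = A·v_3 = (2, 14, -79).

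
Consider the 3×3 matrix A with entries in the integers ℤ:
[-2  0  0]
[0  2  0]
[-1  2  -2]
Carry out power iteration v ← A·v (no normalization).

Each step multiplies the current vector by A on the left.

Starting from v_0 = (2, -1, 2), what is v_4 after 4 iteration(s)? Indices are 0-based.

v_0 = (2, -1, 2).
v_1 = A·v_0 = (-4, -2, -8).
v_2 = A·v_1 = (8, -4, 16).
v_3 = A·v_2 = (-16, -8, -48).
v_4 = A·v_3 = (32, -16, 96).

v_4 = (32, -16, 96)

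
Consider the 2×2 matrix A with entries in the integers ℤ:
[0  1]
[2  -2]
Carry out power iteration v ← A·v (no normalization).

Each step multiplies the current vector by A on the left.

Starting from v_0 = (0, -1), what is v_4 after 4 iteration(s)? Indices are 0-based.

v_0 = (0, -1).
v_1 = A·v_0 = (-1, 2).
v_2 = A·v_1 = (2, -6).
v_3 = A·v_2 = (-6, 16).
v_4 = A·v_3 = (16, -44).

v_4 = (16, -44)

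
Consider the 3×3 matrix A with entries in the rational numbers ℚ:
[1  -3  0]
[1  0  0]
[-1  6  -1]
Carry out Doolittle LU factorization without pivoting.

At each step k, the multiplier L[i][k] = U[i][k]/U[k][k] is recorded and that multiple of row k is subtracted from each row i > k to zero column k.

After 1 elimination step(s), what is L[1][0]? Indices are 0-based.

Step 1: pivot at (0,0) is 1.
  row1 ← row1 − (1)·row0  ⇒  L[1][0]=1, U row1=(0, 3, 0)
  row2 ← row2 − (-1)·row0  ⇒  L[2][0]=-1, U row2=(0, 3, -1)

L[1][0] = 1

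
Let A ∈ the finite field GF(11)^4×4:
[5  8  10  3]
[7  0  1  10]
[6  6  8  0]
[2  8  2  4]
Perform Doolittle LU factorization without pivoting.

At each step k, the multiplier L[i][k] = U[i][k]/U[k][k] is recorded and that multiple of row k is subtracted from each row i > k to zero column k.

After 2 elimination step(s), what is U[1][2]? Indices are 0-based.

U[1][2] = 9

k=0: U[0][0]=5
  eliminate (1,0): mult=8, new row 1: (0, 2, 9, 8); set L[1][0]=8
  eliminate (2,0): mult=10, new row 2: (0, 3, 7, 3); set L[2][0]=10
  eliminate (3,0): mult=7, new row 3: (0, 7, 9, 5); set L[3][0]=7
k=1: U[1][1]=2
  eliminate (2,1): mult=7, new row 2: (0, 0, 10, 2); set L[2][1]=7
  eliminate (3,1): mult=9, new row 3: (0, 0, 5, 10); set L[3][1]=9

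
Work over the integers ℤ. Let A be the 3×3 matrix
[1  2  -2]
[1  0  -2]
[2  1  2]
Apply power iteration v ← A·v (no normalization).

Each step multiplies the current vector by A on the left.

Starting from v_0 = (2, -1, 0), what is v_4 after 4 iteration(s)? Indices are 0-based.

v_4 = (-78, -42, -66)

v_0 = (2, -1, 0).
v_1 = A·v_0 = (0, 2, 3).
v_2 = A·v_1 = (-2, -6, 8).
v_3 = A·v_2 = (-30, -18, 6).
v_4 = A·v_3 = (-78, -42, -66).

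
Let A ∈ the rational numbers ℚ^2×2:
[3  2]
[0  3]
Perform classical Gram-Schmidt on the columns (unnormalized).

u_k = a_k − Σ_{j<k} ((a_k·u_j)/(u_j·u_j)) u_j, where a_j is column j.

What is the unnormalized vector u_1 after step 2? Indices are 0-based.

Step 1: u_0 = a_0 = (3, 0).
Step 2: u_1 = a_1 − (2/3)·u_0 = (0, 3).

u_1 = (0, 3)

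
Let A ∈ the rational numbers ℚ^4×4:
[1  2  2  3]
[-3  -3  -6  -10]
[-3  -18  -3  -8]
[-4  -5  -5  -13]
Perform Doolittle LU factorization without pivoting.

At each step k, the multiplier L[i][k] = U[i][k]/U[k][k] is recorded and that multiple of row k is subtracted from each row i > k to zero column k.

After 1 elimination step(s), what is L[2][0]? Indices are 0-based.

k=0: U[0][0]=1
  eliminate (1,0): mult=-3, new row 1: (0, 3, 0, -1); set L[1][0]=-3
  eliminate (2,0): mult=-3, new row 2: (0, -12, 3, 1); set L[2][0]=-3
  eliminate (3,0): mult=-4, new row 3: (0, 3, 3, -1); set L[3][0]=-4

L[2][0] = -3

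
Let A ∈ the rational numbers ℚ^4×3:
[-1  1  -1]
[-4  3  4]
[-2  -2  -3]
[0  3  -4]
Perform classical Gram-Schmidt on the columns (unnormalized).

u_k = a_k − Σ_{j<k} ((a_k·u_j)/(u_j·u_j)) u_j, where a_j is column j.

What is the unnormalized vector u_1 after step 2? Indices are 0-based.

u_1 = (4/7, 9/7, -20/7, 3)

Step 1: u_0 = a_0 = (-1, -4, -2, 0).
Step 2: u_1 = a_1 − (-3/7)·u_0 = (4/7, 9/7, -20/7, 3).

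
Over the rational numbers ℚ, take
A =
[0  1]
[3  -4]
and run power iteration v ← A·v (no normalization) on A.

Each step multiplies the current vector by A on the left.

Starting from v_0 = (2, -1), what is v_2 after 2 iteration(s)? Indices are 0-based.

v_2 = (10, -43)

v_0 = (2, -1).
v_1 = A·v_0 = (-1, 10).
v_2 = A·v_1 = (10, -43).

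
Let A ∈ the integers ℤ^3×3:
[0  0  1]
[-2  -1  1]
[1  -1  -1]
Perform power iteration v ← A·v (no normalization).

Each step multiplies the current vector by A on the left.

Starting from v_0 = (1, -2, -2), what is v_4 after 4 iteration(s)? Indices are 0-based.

v_4 = (-1, 35, 22)

v_0 = (1, -2, -2).
v_1 = A·v_0 = (-2, -2, 5).
v_2 = A·v_1 = (5, 11, -5).
v_3 = A·v_2 = (-5, -26, -1).
v_4 = A·v_3 = (-1, 35, 22).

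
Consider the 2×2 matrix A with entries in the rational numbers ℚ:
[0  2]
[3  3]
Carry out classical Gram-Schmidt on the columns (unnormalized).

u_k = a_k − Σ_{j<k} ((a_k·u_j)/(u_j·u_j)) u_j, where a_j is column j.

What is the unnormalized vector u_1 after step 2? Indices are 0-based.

u_1 = (2, 0)

Step 1: u_0 = a_0 = (0, 3).
Step 2: u_1 = a_1 − (1)·u_0 = (2, 0).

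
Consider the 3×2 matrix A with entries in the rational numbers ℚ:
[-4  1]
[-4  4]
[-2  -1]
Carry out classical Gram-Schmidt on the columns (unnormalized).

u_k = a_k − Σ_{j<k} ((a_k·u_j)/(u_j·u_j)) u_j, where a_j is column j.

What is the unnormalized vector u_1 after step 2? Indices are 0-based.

u_1 = (-1, 2, -2)

Step 1: u_0 = a_0 = (-4, -4, -2).
Step 2: u_1 = a_1 − (-1/2)·u_0 = (-1, 2, -2).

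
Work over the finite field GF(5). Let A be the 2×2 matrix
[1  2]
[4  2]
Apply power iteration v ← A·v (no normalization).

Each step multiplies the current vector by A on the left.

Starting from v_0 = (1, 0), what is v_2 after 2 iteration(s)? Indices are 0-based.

v_2 = (4, 2)

v_0 = (1, 0).
v_1 = A·v_0 = (1, 4).
v_2 = A·v_1 = (4, 2).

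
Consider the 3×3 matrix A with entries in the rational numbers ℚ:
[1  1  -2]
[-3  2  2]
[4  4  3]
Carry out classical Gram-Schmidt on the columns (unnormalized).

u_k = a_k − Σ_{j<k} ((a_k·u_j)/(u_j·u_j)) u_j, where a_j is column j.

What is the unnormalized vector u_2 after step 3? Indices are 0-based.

u_2 = (-44/17, 0, 11/17)

Step 1: u_0 = a_0 = (1, -3, 4).
Step 2: u_1 = a_1 − (11/26)·u_0 = (15/26, 85/26, 30/13).
Step 3: u_2 = a_2 − (2/13)·u_0 − (64/85)·u_1 = (-44/17, 0, 11/17).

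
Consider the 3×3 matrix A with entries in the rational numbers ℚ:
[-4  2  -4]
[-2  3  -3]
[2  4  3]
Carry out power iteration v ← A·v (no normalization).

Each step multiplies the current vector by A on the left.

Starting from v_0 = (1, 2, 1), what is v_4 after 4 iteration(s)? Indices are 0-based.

v_0 = (1, 2, 1).
v_1 = A·v_0 = (-4, 1, 13).
v_2 = A·v_1 = (-34, -28, 35).
v_3 = A·v_2 = (-60, -121, -75).
v_4 = A·v_3 = (298, -18, -829).

v_4 = (298, -18, -829)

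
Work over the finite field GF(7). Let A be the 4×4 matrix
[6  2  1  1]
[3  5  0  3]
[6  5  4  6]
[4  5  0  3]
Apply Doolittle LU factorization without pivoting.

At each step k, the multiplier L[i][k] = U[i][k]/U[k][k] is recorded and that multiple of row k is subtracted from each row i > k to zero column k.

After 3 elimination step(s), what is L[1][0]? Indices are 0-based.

L[1][0] = 4

k=0: U[0][0]=6
  eliminate (1,0): mult=4, new row 1: (0, 4, 3, 6); set L[1][0]=4
  eliminate (2,0): mult=1, new row 2: (0, 3, 3, 5); set L[2][0]=1
  eliminate (3,0): mult=3, new row 3: (0, 6, 4, 0); set L[3][0]=3
k=1: U[1][1]=4
  eliminate (2,1): mult=6, new row 2: (0, 0, 6, 4); set L[2][1]=6
  eliminate (3,1): mult=5, new row 3: (0, 0, 3, 5); set L[3][1]=5
k=2: U[2][2]=6
  eliminate (3,2): mult=4, new row 3: (0, 0, 0, 3); set L[3][2]=4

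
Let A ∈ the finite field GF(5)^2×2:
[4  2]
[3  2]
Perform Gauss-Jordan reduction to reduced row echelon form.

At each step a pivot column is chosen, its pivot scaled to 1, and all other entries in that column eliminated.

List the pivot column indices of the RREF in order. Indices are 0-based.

pivot columns: 0, 1

pivot(0,0)=4: scale R0 → (1, 3)
  clear (1,0): R1 −= (3)R0 → (0, 3)
pivot(1,1)=3: scale R1 → (0, 1)
  clear (0,1): R0 −= (3)R1 → (1, 0)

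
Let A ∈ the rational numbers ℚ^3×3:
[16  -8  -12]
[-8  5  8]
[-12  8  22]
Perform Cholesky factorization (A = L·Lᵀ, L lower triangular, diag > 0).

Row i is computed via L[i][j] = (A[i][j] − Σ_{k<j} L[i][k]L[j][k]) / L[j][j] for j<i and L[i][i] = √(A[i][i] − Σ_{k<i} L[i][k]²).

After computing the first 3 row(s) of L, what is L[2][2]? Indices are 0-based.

L[2][2] = 3

Step 1: L[0][0] = √(16) = 4.
  L[1][0] = (-8) / L[0][0] = -2.
Step 2: L[1][1] = √(1) = 1.
  L[2][0] = (-12) / L[0][0] = -3.
  L[2][1] = (2) / L[1][1] = 2.
Step 3: L[2][2] = √(9) = 3.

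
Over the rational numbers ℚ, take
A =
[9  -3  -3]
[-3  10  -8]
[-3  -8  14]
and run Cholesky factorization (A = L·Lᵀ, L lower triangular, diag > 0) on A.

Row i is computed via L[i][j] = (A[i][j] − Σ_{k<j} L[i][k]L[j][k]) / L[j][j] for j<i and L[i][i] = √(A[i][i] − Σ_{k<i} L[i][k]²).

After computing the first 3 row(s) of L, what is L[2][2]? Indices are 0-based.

Step 1: L[0][0] = √(9) = 3.
  L[1][0] = (-3) / L[0][0] = -1.
Step 2: L[1][1] = √(9) = 3.
  L[2][0] = (-3) / L[0][0] = -1.
  L[2][1] = (-9) / L[1][1] = -3.
Step 3: L[2][2] = √(4) = 2.

L[2][2] = 2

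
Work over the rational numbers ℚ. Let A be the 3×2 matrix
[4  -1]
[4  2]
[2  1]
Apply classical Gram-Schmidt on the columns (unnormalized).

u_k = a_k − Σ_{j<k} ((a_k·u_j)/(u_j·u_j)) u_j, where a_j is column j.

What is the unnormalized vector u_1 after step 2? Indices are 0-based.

Step 1: u_0 = a_0 = (4, 4, 2).
Step 2: u_1 = a_1 − (1/6)·u_0 = (-5/3, 4/3, 2/3).

u_1 = (-5/3, 4/3, 2/3)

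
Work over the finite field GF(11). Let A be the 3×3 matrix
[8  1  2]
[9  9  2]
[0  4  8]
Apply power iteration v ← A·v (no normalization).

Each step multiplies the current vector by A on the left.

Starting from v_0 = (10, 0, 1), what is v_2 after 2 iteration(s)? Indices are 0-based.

v_0 = (10, 0, 1).
v_1 = A·v_0 = (5, 4, 8).
v_2 = A·v_1 = (5, 9, 3).

v_2 = (5, 9, 3)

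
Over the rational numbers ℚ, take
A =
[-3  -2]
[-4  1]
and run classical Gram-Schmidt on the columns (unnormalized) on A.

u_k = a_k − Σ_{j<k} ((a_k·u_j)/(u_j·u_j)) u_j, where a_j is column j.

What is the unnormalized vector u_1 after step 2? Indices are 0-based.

Step 1: u_0 = a_0 = (-3, -4).
Step 2: u_1 = a_1 − (2/25)·u_0 = (-44/25, 33/25).

u_1 = (-44/25, 33/25)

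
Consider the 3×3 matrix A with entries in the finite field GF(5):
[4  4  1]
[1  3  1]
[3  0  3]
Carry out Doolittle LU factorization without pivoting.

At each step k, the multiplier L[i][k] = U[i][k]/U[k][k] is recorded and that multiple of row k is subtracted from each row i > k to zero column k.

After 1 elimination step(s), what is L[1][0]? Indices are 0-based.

k=0: U[0][0]=4
  eliminate (1,0): mult=4, new row 1: (0, 2, 2); set L[1][0]=4
  eliminate (2,0): mult=2, new row 2: (0, 2, 1); set L[2][0]=2

L[1][0] = 4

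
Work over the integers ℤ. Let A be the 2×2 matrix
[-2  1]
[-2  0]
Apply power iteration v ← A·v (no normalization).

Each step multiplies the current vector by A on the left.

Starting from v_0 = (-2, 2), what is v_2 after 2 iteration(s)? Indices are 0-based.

v_0 = (-2, 2).
v_1 = A·v_0 = (6, 4).
v_2 = A·v_1 = (-8, -12).

v_2 = (-8, -12)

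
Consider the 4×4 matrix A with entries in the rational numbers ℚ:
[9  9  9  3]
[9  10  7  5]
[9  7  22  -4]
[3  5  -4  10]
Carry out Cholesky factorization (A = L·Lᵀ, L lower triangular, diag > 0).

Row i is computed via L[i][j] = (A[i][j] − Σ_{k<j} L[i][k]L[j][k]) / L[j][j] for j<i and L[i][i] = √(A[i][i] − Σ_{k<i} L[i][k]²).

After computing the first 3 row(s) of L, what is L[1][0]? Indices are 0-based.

L[1][0] = 3

Step 1: L[0][0] = √(9) = 3.
  L[1][0] = (9) / L[0][0] = 3.
Step 2: L[1][1] = √(1) = 1.
  L[2][0] = (9) / L[0][0] = 3.
  L[2][1] = (-2) / L[1][1] = -2.
Step 3: L[2][2] = √(9) = 3.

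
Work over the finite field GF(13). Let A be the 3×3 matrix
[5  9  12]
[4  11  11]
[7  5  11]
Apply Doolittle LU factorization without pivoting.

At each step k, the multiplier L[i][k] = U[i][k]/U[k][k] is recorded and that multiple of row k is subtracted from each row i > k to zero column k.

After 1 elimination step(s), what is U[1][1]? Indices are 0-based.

U[1][1] = 9

[col 0] pivot 5
  R1 -= 6*R0 → (0, 9, 4)  (L[1][0] := 6)
  R2 -= 4*R0 → (0, 8, 2)  (L[2][0] := 4)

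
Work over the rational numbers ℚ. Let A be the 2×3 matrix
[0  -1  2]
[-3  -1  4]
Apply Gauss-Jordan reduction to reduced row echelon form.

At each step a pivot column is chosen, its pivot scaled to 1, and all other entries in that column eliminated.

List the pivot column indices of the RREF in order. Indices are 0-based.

pivot columns: 0, 1

step 1: exchange rows 0,1
step 1: normalize row 0 (÷-3) = (1, 1/3, -4/3)
step 2: normalize row 1 (÷-1) = (0, 1, -2)
  row 0: subtract 1/3×row1 = (1, 0, -2/3)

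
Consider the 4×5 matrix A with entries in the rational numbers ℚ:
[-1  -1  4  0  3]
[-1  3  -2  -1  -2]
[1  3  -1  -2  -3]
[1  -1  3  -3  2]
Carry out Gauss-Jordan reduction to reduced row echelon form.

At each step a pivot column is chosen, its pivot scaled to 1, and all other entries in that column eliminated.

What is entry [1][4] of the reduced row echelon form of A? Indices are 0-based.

step 1: normalize row 0 (÷-1) = (1, 1, -4, 0, -3)
  row 1: subtract -1×row0 = (0, 4, -6, -1, -5)
  row 2: subtract 1×row0 = (0, 2, 3, -2, 0)
  row 3: subtract 1×row0 = (0, -2, 7, -3, 5)
step 2: normalize row 1 (÷4) = (0, 1, -3/2, -1/4, -5/4)
  row 0: subtract 1×row1 = (1, 0, -5/2, 1/4, -7/4)
  row 2: subtract 2×row1 = (0, 0, 6, -3/2, 5/2)
  row 3: subtract -2×row1 = (0, 0, 4, -7/2, 5/2)
step 3: normalize row 2 (÷6) = (0, 0, 1, -1/4, 5/12)
  row 0: subtract -5/2×row2 = (1, 0, 0, -3/8, -17/24)
  row 1: subtract -3/2×row2 = (0, 1, 0, -5/8, -5/8)
  row 3: subtract 4×row2 = (0, 0, 0, -5/2, 5/6)
step 4: normalize row 3 (÷-5/2) = (0, 0, 0, 1, -1/3)
  row 0: subtract -3/8×row3 = (1, 0, 0, 0, -5/6)
  row 1: subtract -5/8×row3 = (0, 1, 0, 0, -5/6)
  row 2: subtract -1/4×row3 = (0, 0, 1, 0, 1/3)

M[1][4] = -5/6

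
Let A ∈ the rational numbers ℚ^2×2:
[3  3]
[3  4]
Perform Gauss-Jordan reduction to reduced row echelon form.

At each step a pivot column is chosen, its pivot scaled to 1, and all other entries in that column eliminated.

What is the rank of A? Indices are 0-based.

rank = 2

step 1: normalize row 0 (÷3) = (1, 1)
  row 1: subtract 3×row0 = (0, 1)
step 2: normalize row 1 (÷1) = (0, 1)
  row 0: subtract 1×row1 = (1, 0)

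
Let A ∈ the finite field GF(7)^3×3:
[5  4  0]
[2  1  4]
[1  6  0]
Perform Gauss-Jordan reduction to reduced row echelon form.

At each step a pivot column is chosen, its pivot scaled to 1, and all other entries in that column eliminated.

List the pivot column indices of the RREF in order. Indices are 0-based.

[1] R0 /= 5  ⇒  (1, 5, 0)
     R1 -= 2·R0  ⇒  (0, 5, 4)
     R2 -= 1·R0  ⇒  (0, 1, 0)
[2] R1 /= 5  ⇒  (0, 1, 5)
     R0 -= 5·R1  ⇒  (1, 0, 3)
     R2 -= 1·R1  ⇒  (0, 0, 2)
[3] R2 /= 2  ⇒  (0, 0, 1)
     R0 -= 3·R2  ⇒  (1, 0, 0)
     R1 -= 5·R2  ⇒  (0, 1, 0)

pivot columns: 0, 1, 2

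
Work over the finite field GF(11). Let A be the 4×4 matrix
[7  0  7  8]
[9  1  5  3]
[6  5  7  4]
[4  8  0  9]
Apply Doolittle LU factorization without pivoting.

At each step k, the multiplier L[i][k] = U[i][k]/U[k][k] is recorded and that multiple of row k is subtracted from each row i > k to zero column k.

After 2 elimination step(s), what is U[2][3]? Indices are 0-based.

U[2][3] = 10

[col 0] pivot 7
  R1 -= 6*R0 → (0, 1, 7, 10)  (L[1][0] := 6)
  R2 -= 4*R0 → (0, 5, 1, 5)  (L[2][0] := 4)
  R3 -= 10*R0 → (0, 8, 7, 6)  (L[3][0] := 10)
[col 1] pivot 1
  R2 -= 5*R1 → (0, 0, 10, 10)  (L[2][1] := 5)
  R3 -= 8*R1 → (0, 0, 6, 3)  (L[3][1] := 8)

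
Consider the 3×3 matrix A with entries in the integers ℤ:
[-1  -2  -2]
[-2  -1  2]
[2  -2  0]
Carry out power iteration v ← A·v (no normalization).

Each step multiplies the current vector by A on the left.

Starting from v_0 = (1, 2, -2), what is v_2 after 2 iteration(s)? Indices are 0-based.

v_0 = (1, 2, -2).
v_1 = A·v_0 = (-1, -8, -2).
v_2 = A·v_1 = (21, 6, 14).

v_2 = (21, 6, 14)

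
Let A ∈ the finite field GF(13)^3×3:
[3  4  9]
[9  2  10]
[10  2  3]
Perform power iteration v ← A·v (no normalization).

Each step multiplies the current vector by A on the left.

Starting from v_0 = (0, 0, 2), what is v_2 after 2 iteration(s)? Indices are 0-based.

v_2 = (6, 2, 4)

v_0 = (0, 0, 2).
v_1 = A·v_0 = (5, 7, 6).
v_2 = A·v_1 = (6, 2, 4).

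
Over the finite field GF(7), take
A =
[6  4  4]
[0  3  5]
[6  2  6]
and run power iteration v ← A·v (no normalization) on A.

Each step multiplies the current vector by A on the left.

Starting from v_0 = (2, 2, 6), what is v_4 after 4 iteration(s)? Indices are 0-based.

v_4 = (0, 4, 0)

v_0 = (2, 2, 6).
v_1 = A·v_0 = (2, 1, 3).
v_2 = A·v_1 = (0, 4, 4).
v_3 = A·v_2 = (4, 4, 4).
v_4 = A·v_3 = (0, 4, 0).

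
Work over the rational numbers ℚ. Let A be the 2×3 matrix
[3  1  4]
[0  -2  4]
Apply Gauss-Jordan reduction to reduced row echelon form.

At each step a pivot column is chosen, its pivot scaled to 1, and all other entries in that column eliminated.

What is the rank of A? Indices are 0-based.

pivot(0,0)=3: scale R0 → (1, 1/3, 4/3)
pivot(1,1)=-2: scale R1 → (0, 1, -2)
  clear (0,1): R0 −= (1/3)R1 → (1, 0, 2)

rank = 2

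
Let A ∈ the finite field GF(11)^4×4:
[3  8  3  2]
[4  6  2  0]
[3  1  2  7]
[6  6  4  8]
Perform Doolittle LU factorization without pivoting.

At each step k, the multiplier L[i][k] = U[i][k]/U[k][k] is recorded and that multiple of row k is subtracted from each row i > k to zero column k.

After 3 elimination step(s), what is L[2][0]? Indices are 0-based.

L[2][0] = 1

[col 0] pivot 3
  R1 -= 5*R0 → (0, 10, 9, 1)  (L[1][0] := 5)
  R2 -= 1*R0 → (0, 4, 10, 5)  (L[2][0] := 1)
  R3 -= 2*R0 → (0, 1, 9, 4)  (L[3][0] := 2)
[col 1] pivot 10
  R2 -= 7*R1 → (0, 0, 2, 9)  (L[2][1] := 7)
  R3 -= 10*R1 → (0, 0, 7, 5)  (L[3][1] := 10)
[col 2] pivot 2
  R3 -= 9*R2 → (0, 0, 0, 1)  (L[3][2] := 9)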